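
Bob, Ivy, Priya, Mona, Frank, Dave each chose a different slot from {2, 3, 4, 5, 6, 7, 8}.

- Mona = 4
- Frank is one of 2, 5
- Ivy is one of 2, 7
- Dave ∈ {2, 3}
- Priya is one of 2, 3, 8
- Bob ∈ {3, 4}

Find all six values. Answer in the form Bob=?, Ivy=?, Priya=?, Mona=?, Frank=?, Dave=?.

Mona must be 4 (only option left). So Bob can't be 4.
Bob's domain is down to {3}, so Bob = 3. Strike 3 from Priya, Dave.
Dave's domain is down to {2}, so Dave = 2. So Ivy, Priya, Frank can't be 2.
Ivy must be 7 (only option left).
Priya must be 8 (only option left).
Frank's domain is down to {5}, so Frank = 5.

Bob=3, Ivy=7, Priya=8, Mona=4, Frank=5, Dave=2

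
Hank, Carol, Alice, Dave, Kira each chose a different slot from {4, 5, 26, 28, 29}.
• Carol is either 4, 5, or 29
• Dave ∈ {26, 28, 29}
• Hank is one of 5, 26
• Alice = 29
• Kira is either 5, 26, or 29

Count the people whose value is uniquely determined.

Alice's domain is down to {29}, so Alice = 29. Remove 29 from Carol, Dave, Kira.
The 4 still-open variables together cover exactly {4, 5, 26, 28} — 4 values for 4 variables — and 4 appears only in Carol's list, so Carol = 4.
The 3 still-open variables together cover exactly {5, 26, 28} — 3 values for 3 variables — and 28 appears only in Dave's list, so Dave = 28.
Determined: Carol=4, Alice=29, Dave=28. The other people each still have more than one consistent value. That makes 3.

3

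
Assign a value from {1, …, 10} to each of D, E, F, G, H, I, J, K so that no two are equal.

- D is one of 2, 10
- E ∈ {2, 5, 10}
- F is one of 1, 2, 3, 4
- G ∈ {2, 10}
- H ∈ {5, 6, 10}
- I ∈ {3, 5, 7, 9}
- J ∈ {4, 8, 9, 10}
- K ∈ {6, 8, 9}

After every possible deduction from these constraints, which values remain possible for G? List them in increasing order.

2, 10

D and G share exactly the 2 values {2, 10}; by pigeonhole those values go to them, so strike 2, 10 from E, F, H, J.
E has just one choice, so E = 5. Eliminate 5 elsewhere: H, I.
H's domain is down to {6}, so H = 6. Remove 6 from K.
No further eliminations apply; G can still be any of 2, 10.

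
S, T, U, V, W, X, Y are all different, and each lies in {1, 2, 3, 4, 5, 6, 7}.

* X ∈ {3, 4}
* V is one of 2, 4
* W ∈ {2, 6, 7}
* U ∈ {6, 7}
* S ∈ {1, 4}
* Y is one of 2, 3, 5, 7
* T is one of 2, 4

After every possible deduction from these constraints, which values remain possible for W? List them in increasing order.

6, 7

The 7 variables draw from only 7 values {1, 2, 3, 4, 5, 6, 7}, so each is used; only S can be 1, hence S = 1.
The 6 still-open variables together cover exactly {2, 3, 4, 5, 6, 7} — 6 values for 6 variables — and 5 appears only in Y's list, so Y = 5.
The 5 still-open variables draw from only 5 values {2, 3, 4, 6, 7}, so each is used; only X can be 3, hence X = 3.
The 2 variables T and V are confined to {2, 4}, which locks those values in; drop them from W.
No further eliminations apply; W can still be any of 6, 7.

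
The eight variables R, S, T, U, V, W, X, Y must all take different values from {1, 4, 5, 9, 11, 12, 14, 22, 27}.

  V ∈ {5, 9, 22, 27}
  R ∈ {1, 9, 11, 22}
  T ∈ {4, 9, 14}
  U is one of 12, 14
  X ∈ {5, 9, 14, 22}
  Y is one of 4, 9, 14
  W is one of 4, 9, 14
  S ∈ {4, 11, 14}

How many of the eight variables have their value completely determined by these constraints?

T, W, Y between them cover only {4, 9, 14} — a naked triple. Remove those values from R, S, U, V, X.
S has just one choice, so S = 11. Strike 11 from R.
That leaves U = 12.
Determined: S=11, U=12. The other variables each still have more than one consistent value. That makes 2.

2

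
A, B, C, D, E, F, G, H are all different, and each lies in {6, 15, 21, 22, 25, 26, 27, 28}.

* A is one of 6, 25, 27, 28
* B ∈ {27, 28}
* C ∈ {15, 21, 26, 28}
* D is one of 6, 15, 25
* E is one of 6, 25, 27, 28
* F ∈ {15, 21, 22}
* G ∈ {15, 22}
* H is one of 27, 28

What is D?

The 8 variables together cover exactly {6, 15, 21, 22, 25, 26, 27, 28} — 8 values for 8 variables — and 26 appears only in C's list, so C = 26.
The 7 still-open variables together cover exactly {6, 15, 21, 22, 25, 27, 28} — 7 values for 7 variables — and 21 appears only in F's list, so F = 21.
Among the 6 still-open variables, 22 fits only G (and all 6 values in {6, 15, 22, 25, 27, 28} must be used), so G = 22.
The 5 still-open variables together cover exactly {6, 15, 25, 27, 28} — 5 values for 5 variables — and 15 appears only in D's list, so D = 15.

15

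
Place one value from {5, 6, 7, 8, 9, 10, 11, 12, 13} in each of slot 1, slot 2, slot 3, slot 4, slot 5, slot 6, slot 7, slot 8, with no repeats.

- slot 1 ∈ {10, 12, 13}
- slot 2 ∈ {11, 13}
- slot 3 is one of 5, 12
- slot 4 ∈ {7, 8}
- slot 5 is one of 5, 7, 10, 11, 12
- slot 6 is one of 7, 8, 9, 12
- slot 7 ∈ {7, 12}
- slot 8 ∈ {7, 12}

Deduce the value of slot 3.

5

The 8 variables draw from only 8 values {5, 7, 8, 9, 10, 11, 12, 13}, so each is used; only slot 6 can be 9, hence slot 6 = 9.
The 7 still-open variables draw from only 7 values {5, 7, 8, 10, 11, 12, 13}, so each is used; only slot 4 can be 8, hence slot 4 = 8.
The 2 variables slot 7 and slot 8 are confined to {7, 12}, which locks those values in; drop them from slot 1, slot 3, slot 5.
So slot 3 = 5.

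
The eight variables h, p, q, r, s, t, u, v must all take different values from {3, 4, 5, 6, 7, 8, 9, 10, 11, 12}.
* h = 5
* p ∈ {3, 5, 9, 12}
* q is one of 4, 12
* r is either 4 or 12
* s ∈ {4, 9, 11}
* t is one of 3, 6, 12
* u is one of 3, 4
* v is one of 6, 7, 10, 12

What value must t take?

h must be 5 (only option left). Eliminate 5 elsewhere: p.
The 2 variables q and r are confined to {4, 12}, which locks those values in; drop them from p, s, t, u, v.
u's domain is down to {3}, so u = 3. Strike 3 from p, t.
So t = 6.

6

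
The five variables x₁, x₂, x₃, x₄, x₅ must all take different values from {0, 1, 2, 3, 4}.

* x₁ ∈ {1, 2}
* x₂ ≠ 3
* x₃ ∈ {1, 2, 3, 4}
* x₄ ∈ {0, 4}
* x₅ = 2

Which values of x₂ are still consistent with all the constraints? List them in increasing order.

0, 4

x₅ must be 2 (only option left). So x₁, x₂, x₃ can't be 2.
x₁'s domain is down to {1}, so x₁ = 1. So x₂, x₃ can't be 1.
Among the 3 still-open variables, 3 fits only x₃ (and all 3 values in {0, 3, 4} must be used), so x₃ = 3.
No further eliminations apply; x₂ can still be any of 0, 4.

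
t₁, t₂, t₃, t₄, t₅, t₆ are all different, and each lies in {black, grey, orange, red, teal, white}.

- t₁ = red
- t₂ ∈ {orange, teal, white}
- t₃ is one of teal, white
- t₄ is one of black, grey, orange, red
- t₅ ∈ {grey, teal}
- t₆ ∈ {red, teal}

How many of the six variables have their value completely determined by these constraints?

t₁ must be red (only option left). So t₄, t₆ can't be red.
That leaves t₆ = teal. Strike teal from t₂, t₃, t₅.
t₃ has just one choice, so t₃ = white. Remove white from t₂.
t₅'s domain is down to {grey}, so t₅ = grey. So t₄ can't be grey.
That leaves t₂ = orange. Eliminate orange elsewhere: t₄.
That leaves t₄ = black.
Every variable is fixed: t₁=red, t₂=orange, t₃=white, t₄=black, t₅=grey, t₆=teal. That makes 6.

6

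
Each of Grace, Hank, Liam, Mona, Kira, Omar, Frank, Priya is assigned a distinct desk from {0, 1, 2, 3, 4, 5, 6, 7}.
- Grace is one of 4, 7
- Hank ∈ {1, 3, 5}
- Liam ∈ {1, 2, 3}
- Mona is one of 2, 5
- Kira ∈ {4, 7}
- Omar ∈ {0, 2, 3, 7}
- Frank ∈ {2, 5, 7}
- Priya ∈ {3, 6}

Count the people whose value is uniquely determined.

The 8 variables together cover exactly {0, 1, 2, 3, 4, 5, 6, 7} — 8 values for 8 variables — and 0 appears only in Omar's list, so Omar = 0.
Among the 7 still-open variables, 6 fits only Priya (and all 7 values in {1, 2, 3, 4, 5, 6, 7} must be used), so Priya = 6.
Grace and Kira share exactly the 2 values {4, 7}; by pigeonhole those values go to them, so strike 4, 7 from Frank.
Mona and Frank between them cover only {2, 5} — a naked pair. Remove those values from Hank, Liam.
Determined: Omar=0, Priya=6. The other people each still have more than one consistent value. That makes 2.

2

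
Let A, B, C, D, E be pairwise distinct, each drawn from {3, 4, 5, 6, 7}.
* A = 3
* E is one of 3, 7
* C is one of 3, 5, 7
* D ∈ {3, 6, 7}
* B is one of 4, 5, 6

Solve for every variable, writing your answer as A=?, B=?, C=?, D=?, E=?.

A's domain is down to {3}, so A = 3. So C, D, E can't be 3.
E must be 7 (only option left). Strike 7 from C, D.
C must be 5 (only option left). Strike 5 from B.
D's domain is down to {6}, so D = 6. Remove 6 from B.
B has just one choice, so B = 4.

A=3, B=4, C=5, D=6, E=7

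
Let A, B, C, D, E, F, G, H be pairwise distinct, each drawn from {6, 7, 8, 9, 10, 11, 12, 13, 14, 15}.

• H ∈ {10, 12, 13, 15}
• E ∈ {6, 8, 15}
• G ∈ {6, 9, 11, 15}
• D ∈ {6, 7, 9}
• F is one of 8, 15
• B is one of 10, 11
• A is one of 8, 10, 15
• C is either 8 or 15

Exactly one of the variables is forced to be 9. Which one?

C and F between them cover only {8, 15} — a naked pair. Remove those values from A, E, G, H.
A's domain is down to {10}, so A = 10. Eliminate 10 elsewhere: B, H.
B has just one choice, so B = 11. Eliminate 11 elsewhere: G.
E has just one choice, so E = 6. Eliminate 6 elsewhere: D, G.
So 9 goes to G.

G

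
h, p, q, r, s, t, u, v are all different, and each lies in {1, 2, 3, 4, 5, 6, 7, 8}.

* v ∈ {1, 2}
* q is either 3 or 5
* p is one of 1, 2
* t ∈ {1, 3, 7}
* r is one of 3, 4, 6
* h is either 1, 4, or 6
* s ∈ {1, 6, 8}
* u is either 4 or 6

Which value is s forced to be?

The 8 variables draw from only 8 values {1, 2, 3, 4, 5, 6, 7, 8}, so each is used; only q can be 5, hence q = 5.
The 7 still-open variables together cover exactly {1, 2, 3, 4, 6, 7, 8} — 7 values for 7 variables — and 7 appears only in t's list, so t = 7.
Among the 6 still-open variables, 3 fits only r (and all 6 values in {1, 2, 3, 4, 6, 8} must be used), so r = 3.
The 5 still-open variables together cover exactly {1, 2, 4, 6, 8} — 5 values for 5 variables — and 8 appears only in s's list, so s = 8.

8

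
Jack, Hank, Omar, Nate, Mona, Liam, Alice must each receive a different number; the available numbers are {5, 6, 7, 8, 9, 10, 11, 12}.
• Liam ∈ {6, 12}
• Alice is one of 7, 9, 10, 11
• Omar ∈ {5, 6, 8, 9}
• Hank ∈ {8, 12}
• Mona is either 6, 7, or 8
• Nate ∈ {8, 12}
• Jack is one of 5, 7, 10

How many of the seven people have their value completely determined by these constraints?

2

The 2 variables Hank and Nate are confined to {8, 12}, which locks those values in; drop them from Omar, Mona, Liam.
Liam has just one choice, so Liam = 6. So Omar, Mona can't be 6.
Mona's domain is down to {7}, so Mona = 7. Strike 7 from Jack, Alice.
Determined: Mona=7, Liam=6. The other people each still have more than one consistent value. That makes 2.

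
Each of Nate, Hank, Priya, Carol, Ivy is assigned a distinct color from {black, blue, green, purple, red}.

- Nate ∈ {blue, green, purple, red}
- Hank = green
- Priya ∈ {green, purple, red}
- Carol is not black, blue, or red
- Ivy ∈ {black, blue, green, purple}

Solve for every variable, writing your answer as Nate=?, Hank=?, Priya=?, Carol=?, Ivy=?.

Hank's domain is down to {green}, so Hank = green. Eliminate green elsewhere: Nate, Priya, Carol, Ivy.
Carol has just one choice, so Carol = purple. So Nate, Priya, Ivy can't be purple.
That leaves Priya = red. Eliminate red elsewhere: Nate.
Nate's domain is down to {blue}, so Nate = blue. Strike blue from Ivy.
That leaves Ivy = black.

Nate=blue, Hank=green, Priya=red, Carol=purple, Ivy=black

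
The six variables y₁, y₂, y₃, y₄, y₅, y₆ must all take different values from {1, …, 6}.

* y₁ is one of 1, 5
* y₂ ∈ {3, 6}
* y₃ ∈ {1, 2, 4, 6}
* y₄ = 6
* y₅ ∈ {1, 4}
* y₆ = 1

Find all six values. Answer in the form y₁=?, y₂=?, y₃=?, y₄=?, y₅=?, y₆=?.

y₄'s domain is down to {6}, so y₄ = 6. So y₂, y₃ can't be 6.
y₆ must be 1 (only option left). Strike 1 from y₁, y₃, y₅.
y₁'s domain is down to {5}, so y₁ = 5.
y₂ has just one choice, so y₂ = 3.
That leaves y₅ = 4. So y₃ can't be 4.
y₃'s domain is down to {2}, so y₃ = 2.

y₁=5, y₂=3, y₃=2, y₄=6, y₅=4, y₆=1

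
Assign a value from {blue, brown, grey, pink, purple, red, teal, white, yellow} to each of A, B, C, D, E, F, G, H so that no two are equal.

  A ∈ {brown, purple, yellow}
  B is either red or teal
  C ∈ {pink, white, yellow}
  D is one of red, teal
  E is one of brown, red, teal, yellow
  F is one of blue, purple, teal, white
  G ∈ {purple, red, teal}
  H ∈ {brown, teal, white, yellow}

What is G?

purple

The 8 variables draw from only 8 values {blue, brown, pink, purple, red, teal, white, yellow}, so each is used; only F can be blue, hence F = blue.
The 7 still-open variables draw from only 7 values {brown, pink, purple, red, teal, white, yellow}, so each is used; only C can be pink, hence C = pink.
The 6 still-open variables draw from only 6 values {brown, purple, red, teal, white, yellow}, so each is used; only H can be white, hence H = white.
The 2 variables B and D are confined to {red, teal}, which locks those values in; drop them from E, G.
So G = purple.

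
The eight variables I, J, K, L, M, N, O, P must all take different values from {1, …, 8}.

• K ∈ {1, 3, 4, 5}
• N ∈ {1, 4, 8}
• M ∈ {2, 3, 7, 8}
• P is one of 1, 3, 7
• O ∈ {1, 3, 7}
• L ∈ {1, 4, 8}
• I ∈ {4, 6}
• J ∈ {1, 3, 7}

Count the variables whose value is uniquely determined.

3

The 8 variables draw from only 8 values {1, 2, 3, 4, 5, 6, 7, 8}, so each is used; only M can be 2, hence M = 2.
The 7 still-open variables draw from only 7 values {1, 3, 4, 5, 6, 7, 8}, so each is used; only K can be 5, hence K = 5.
Among the 6 still-open variables, 6 fits only I (and all 6 values in {1, 3, 4, 6, 7, 8} must be used), so I = 6.
J, O, P between them cover only {1, 3, 7} — a naked triple. Remove those values from L, N.
Determined: I=6, K=5, M=2. The other variables each still have more than one consistent value. That makes 3.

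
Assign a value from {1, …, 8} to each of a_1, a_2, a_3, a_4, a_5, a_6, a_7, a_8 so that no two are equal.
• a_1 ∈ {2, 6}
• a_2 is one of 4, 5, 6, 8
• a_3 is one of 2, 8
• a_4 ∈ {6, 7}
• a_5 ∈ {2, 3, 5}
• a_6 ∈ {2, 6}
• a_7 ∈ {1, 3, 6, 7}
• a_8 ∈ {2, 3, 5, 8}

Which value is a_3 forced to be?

8

The 8 variables draw from only 8 values {1, 2, 3, 4, 5, 6, 7, 8}, so each is used; only a_7 can be 1, hence a_7 = 1.
The 7 still-open variables draw from only 7 values {2, 3, 4, 5, 6, 7, 8}, so each is used; only a_2 can be 4, hence a_2 = 4.
Among the 6 still-open variables, 7 fits only a_4 (and all 6 values in {2, 3, 5, 6, 7, 8} must be used), so a_4 = 7.
a_1 and a_6 share exactly the 2 values {2, 6}; by pigeonhole those values go to them, so strike 2, 6 from a_3, a_5, a_8.
So a_3 = 8.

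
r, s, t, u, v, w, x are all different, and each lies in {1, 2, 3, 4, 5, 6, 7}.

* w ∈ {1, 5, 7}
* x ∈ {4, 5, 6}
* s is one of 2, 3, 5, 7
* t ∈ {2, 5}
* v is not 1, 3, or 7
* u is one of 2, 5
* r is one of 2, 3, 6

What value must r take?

3

The 7 variables draw from only 7 values {1, 2, 3, 4, 5, 6, 7}, so each is used; only w can be 1, hence w = 1.
The 6 still-open variables draw from only 6 values {2, 3, 4, 5, 6, 7}, so each is used; only s can be 7, hence s = 7.
Among the 5 still-open variables, 3 fits only r (and all 5 values in {2, 3, 4, 5, 6} must be used), so r = 3.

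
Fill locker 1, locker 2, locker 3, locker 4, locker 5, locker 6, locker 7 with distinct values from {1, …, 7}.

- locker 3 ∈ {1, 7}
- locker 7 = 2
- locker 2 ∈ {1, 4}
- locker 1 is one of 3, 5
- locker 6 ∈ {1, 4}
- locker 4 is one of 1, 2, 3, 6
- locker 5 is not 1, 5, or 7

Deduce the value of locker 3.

locker 7's domain is down to {2}, so locker 7 = 2. Remove 2 from locker 4, locker 5.
The 6 still-open variables together cover exactly {1, 3, 4, 5, 6, 7} — 6 values for 6 variables — and 5 appears only in locker 1's list, so locker 1 = 5.
Among the 5 still-open variables, 7 fits only locker 3 (and all 5 values in {1, 3, 4, 6, 7} must be used), so locker 3 = 7.

7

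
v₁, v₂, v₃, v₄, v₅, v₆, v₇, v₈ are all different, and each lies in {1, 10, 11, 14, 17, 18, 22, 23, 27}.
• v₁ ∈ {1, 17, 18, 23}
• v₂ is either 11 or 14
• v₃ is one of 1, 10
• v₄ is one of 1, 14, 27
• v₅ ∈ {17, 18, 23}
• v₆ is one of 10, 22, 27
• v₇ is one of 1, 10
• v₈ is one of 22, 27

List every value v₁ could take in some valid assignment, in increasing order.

v₃ and v₇ between them cover only {1, 10} — a naked pair. Remove those values from v₁, v₄, v₆.
v₆ and v₈ between them cover only {22, 27} — a naked pair. Remove those values from v₄.
v₄ has just one choice, so v₄ = 14. Remove 14 from v₂.
That leaves v₂ = 11.
No further eliminations apply; v₁ can still be any of 17, 18, 23.

17, 18, 23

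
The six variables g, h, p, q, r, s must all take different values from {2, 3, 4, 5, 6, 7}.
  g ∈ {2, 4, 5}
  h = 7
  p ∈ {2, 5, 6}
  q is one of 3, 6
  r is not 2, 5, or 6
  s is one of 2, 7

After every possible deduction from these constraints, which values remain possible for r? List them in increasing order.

h has just one choice, so h = 7. Eliminate 7 elsewhere: r, s.
That leaves s = 2. Strike 2 from g, p.
No further eliminations apply; r can still be any of 3, 4.

3, 4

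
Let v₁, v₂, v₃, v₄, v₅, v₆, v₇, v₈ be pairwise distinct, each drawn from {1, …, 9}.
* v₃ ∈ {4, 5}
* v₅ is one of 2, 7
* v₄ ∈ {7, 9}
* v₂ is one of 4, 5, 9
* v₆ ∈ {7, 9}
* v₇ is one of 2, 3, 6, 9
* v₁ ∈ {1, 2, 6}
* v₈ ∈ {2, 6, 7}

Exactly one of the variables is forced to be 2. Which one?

The 8 variables together cover exactly {1, 2, 3, 4, 5, 6, 7, 9} — 8 values for 8 variables — and 1 appears only in v₁'s list, so v₁ = 1.
Among the 7 still-open variables, 3 fits only v₇ (and all 7 values in {2, 3, 4, 5, 6, 7, 9} must be used), so v₇ = 3.
Among the 6 still-open variables, 6 fits only v₈ (and all 6 values in {2, 4, 5, 6, 7, 9} must be used), so v₈ = 6.
The 5 still-open variables draw from only 5 values {2, 4, 5, 7, 9}, so each is used; only v₅ can be 2, hence v₅ = 2.

v₅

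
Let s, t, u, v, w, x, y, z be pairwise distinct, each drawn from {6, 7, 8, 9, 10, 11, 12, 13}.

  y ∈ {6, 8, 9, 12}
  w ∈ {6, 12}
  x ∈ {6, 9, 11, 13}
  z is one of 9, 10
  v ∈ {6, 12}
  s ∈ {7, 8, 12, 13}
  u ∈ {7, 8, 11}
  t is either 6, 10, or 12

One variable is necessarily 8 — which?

The 2 variables v and w are confined to {6, 12}, which locks those values in; drop them from s, t, x, y.
t has just one choice, so t = 10. Remove 10 from z.
z's domain is down to {9}, so z = 9. Strike 9 from x, y.
So 8 goes to y.

y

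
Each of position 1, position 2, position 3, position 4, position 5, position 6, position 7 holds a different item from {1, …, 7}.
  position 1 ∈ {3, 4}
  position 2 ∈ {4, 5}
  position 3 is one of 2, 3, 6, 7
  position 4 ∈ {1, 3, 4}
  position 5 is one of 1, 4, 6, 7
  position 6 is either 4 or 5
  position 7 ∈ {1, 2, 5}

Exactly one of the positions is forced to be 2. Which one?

position 7

position 2 and position 6 between them cover only {4, 5} — a naked pair. Remove those values from position 1, position 4, position 5, position 7.
That leaves position 1 = 3. Remove 3 from position 3, position 4.
position 4 must be 1 (only option left). So position 5, position 7 can't be 1.
So 2 goes to position 7.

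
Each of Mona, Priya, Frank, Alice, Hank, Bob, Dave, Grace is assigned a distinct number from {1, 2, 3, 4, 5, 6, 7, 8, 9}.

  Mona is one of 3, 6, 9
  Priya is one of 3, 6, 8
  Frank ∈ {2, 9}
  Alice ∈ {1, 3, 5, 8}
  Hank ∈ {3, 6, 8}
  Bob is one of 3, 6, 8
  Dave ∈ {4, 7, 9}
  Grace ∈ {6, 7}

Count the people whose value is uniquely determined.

4

The 3 variables Priya, Hank, Bob are confined to {3, 6, 8}, which locks those values in; drop them from Mona, Alice, Grace.
Mona must be 9 (only option left). So Frank, Dave can't be 9.
That leaves Frank = 2.
Grace's domain is down to {7}, so Grace = 7. Strike 7 from Dave.
Dave has just one choice, so Dave = 4.
Determined: Mona=9, Frank=2, Dave=4, Grace=7. The other people each still have more than one consistent value. That makes 4.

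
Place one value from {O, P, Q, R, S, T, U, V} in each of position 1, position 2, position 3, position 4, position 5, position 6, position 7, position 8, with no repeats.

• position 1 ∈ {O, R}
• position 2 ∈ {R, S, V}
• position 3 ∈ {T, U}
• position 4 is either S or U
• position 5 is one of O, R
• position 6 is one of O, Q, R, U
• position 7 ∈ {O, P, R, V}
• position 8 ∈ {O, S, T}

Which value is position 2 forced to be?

Among the 8 variables, P fits only position 7 (and all 8 values in {O, P, Q, R, S, T, U, V} must be used), so position 7 = P.
The 7 still-open variables together cover exactly {O, Q, R, S, T, U, V} — 7 values for 7 variables — and Q appears only in position 6's list, so position 6 = Q.
The 6 still-open variables together cover exactly {O, R, S, T, U, V} — 6 values for 6 variables — and V appears only in position 2's list, so position 2 = V.

V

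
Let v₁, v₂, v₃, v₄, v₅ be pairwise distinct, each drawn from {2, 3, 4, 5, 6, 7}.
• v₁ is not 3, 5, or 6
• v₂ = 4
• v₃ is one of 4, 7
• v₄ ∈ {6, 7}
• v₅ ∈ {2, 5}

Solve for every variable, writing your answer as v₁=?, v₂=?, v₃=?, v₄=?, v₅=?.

v₁=2, v₂=4, v₃=7, v₄=6, v₅=5

v₂ must be 4 (only option left). Remove 4 from v₁, v₃.
v₃ must be 7 (only option left). Strike 7 from v₁, v₄.
v₄ has just one choice, so v₄ = 6.
v₁ must be 2 (only option left). Strike 2 from v₅.
v₅ has just one choice, so v₅ = 5.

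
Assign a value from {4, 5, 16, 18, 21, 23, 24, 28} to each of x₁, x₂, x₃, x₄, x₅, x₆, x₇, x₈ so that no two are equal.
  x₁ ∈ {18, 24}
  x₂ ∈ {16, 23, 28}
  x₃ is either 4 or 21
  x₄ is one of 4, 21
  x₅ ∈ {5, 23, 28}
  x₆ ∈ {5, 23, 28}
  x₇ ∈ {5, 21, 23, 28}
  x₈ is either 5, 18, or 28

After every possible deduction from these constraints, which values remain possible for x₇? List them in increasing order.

The 8 variables together cover exactly {4, 5, 16, 18, 21, 23, 24, 28} — 8 values for 8 variables — and 16 appears only in x₂'s list, so x₂ = 16.
The 7 still-open variables draw from only 7 values {4, 5, 18, 21, 23, 24, 28}, so each is used; only x₁ can be 24, hence x₁ = 24.
The 6 still-open variables draw from only 6 values {4, 5, 18, 21, 23, 28}, so each is used; only x₈ can be 18, hence x₈ = 18.
x₃ and x₄ share exactly the 2 values {4, 21}; by pigeonhole those values go to them, so strike 4, 21 from x₇.
No further eliminations apply; x₇ can still be any of 5, 23, 28.

5, 23, 28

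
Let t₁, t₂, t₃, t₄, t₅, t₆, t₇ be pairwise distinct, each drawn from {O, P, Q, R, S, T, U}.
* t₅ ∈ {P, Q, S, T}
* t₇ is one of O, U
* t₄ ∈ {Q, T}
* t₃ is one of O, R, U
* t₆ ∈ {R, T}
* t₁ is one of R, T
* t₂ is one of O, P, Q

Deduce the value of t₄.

Among the 7 variables, S fits only t₅ (and all 7 values in {O, P, Q, R, S, T, U} must be used), so t₅ = S.
The 6 still-open variables draw from only 6 values {O, P, Q, R, T, U}, so each is used; only t₂ can be P, hence t₂ = P.
The 5 still-open variables together cover exactly {O, Q, R, T, U} — 5 values for 5 variables — and Q appears only in t₄'s list, so t₄ = Q.

Q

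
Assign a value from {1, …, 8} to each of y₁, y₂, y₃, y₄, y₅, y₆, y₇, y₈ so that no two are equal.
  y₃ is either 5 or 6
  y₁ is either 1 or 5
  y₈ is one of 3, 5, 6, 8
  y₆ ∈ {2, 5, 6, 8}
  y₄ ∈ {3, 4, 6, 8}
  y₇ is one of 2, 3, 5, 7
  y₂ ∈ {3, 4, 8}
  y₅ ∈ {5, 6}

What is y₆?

Among the 8 variables, 1 fits only y₁ (and all 8 values in {1, 2, 3, 4, 5, 6, 7, 8} must be used), so y₁ = 1.
Among the 7 still-open variables, 7 fits only y₇ (and all 7 values in {2, 3, 4, 5, 6, 7, 8} must be used), so y₇ = 7.
Among the 6 still-open variables, 2 fits only y₆ (and all 6 values in {2, 3, 4, 5, 6, 8} must be used), so y₆ = 2.

2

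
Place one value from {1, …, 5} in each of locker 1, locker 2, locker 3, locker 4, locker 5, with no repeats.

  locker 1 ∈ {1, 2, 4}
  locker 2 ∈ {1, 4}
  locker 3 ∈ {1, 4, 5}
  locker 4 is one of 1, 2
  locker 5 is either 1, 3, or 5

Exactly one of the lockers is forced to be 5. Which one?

The 5 variables draw from only 5 values {1, 2, 3, 4, 5}, so each is used; only locker 5 can be 3, hence locker 5 = 3.
The 4 still-open variables together cover exactly {1, 2, 4, 5} — 4 values for 4 variables — and 5 appears only in locker 3's list, so locker 3 = 5.

locker 3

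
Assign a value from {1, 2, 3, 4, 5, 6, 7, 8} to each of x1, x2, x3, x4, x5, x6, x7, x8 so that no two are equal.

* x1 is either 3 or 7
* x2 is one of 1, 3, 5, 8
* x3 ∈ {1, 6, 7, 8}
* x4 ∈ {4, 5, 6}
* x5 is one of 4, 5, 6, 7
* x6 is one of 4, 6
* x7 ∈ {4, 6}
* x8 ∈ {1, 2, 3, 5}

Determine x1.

3

The 8 variables together cover exactly {1, 2, 3, 4, 5, 6, 7, 8} — 8 values for 8 variables — and 2 appears only in x8's list, so x8 = 2.
x6 and x7 share exactly the 2 values {4, 6}; by pigeonhole those values go to them, so strike 4, 6 from x3, x4, x5.
x4's domain is down to {5}, so x4 = 5. So x2, x5 can't be 5.
x5 has just one choice, so x5 = 7. So x1, x3 can't be 7.
So x1 = 3.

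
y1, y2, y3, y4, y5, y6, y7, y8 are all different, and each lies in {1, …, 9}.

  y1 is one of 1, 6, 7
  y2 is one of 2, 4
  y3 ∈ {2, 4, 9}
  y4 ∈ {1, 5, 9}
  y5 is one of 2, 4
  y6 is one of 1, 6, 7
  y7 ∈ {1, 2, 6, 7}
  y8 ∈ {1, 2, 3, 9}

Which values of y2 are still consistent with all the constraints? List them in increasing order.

The 8 variables draw from only 8 values {1, 2, 3, 4, 5, 6, 7, 9}, so each is used; only y8 can be 3, hence y8 = 3.
The 7 still-open variables draw from only 7 values {1, 2, 4, 5, 6, 7, 9}, so each is used; only y4 can be 5, hence y4 = 5.
Among the 6 still-open variables, 9 fits only y3 (and all 6 values in {1, 2, 4, 6, 7, 9} must be used), so y3 = 9.
The 2 variables y2 and y5 are confined to {2, 4}, which locks those values in; drop them from y7.
No further eliminations apply; y2 can still be any of 2, 4.

2, 4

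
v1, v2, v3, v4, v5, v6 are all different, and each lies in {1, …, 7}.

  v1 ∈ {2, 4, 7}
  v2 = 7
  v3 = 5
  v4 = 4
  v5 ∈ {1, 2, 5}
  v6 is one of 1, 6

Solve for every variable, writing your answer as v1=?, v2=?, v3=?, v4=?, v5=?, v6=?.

v2 has just one choice, so v2 = 7. Strike 7 from v1.
v3 must be 5 (only option left). Eliminate 5 elsewhere: v5.
v4 has just one choice, so v4 = 4. So v1 can't be 4.
v1 has just one choice, so v1 = 2. Strike 2 from v5.
v5 must be 1 (only option left). So v6 can't be 1.
That leaves v6 = 6.

v1=2, v2=7, v3=5, v4=4, v5=1, v6=6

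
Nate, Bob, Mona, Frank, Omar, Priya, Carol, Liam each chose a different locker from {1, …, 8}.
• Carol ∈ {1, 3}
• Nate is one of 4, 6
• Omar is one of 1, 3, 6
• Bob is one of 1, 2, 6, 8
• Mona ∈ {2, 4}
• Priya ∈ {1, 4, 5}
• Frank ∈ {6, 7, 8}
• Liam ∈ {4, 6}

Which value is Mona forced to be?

2

Among the 8 variables, 5 fits only Priya (and all 8 values in {1, 2, 3, 4, 5, 6, 7, 8} must be used), so Priya = 5.
The 7 still-open variables draw from only 7 values {1, 2, 3, 4, 6, 7, 8}, so each is used; only Frank can be 7, hence Frank = 7.
The 6 still-open variables together cover exactly {1, 2, 3, 4, 6, 8} — 6 values for 6 variables — and 8 appears only in Bob's list, so Bob = 8.
The 5 still-open variables draw from only 5 values {1, 2, 3, 4, 6}, so each is used; only Mona can be 2, hence Mona = 2.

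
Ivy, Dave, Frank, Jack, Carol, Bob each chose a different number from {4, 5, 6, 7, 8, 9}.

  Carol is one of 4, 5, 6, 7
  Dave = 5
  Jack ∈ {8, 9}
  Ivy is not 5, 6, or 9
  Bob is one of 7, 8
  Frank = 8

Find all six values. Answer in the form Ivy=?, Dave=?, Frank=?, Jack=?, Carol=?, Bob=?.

Dave's domain is down to {5}, so Dave = 5. So Carol can't be 5.
Frank's domain is down to {8}, so Frank = 8. Eliminate 8 elsewhere: Ivy, Jack, Bob.
Jack's domain is down to {9}, so Jack = 9.
Bob must be 7 (only option left). Eliminate 7 elsewhere: Ivy, Carol.
That leaves Ivy = 4. Eliminate 4 elsewhere: Carol.
Carol must be 6 (only option left).

Ivy=4, Dave=5, Frank=8, Jack=9, Carol=6, Bob=7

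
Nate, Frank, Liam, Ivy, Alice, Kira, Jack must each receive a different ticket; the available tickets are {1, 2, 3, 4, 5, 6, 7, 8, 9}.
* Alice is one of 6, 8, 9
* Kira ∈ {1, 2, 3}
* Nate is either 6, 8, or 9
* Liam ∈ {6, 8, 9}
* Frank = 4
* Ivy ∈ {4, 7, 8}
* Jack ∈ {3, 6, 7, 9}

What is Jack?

Frank has just one choice, so Frank = 4. Remove 4 from Ivy.
Nate, Liam, Alice between them cover only {6, 8, 9} — a naked triple. Remove those values from Ivy, Jack.
Ivy must be 7 (only option left). Eliminate 7 elsewhere: Jack.
So Jack = 3.

3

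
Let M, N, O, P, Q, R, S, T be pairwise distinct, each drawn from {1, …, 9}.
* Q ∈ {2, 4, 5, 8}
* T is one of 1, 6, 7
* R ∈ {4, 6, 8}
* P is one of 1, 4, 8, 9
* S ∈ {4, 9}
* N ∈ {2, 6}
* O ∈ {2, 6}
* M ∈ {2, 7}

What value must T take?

1

The 8 variables draw from only 8 values {1, 2, 4, 5, 6, 7, 8, 9}, so each is used; only Q can be 5, hence Q = 5.
N and O between them cover only {2, 6} — a naked pair. Remove those values from M, R, T.
That leaves M = 7. Eliminate 7 elsewhere: T.
So T = 1.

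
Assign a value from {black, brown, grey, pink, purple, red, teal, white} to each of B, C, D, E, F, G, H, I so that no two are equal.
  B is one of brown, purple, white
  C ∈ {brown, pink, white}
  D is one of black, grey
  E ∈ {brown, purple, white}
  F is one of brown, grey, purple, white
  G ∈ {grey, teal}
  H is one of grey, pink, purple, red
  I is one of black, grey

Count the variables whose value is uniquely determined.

3

The 8 variables draw from only 8 values {black, brown, grey, pink, purple, red, teal, white}, so each is used; only H can be red, hence H = red.
Among the 7 still-open variables, pink fits only C (and all 7 values in {black, brown, grey, pink, purple, teal, white} must be used), so C = pink.
Among the 6 still-open variables, teal fits only G (and all 6 values in {black, brown, grey, purple, teal, white} must be used), so G = teal.
D and I between them cover only {black, grey} — a naked pair. Remove those values from F.
Determined: C=pink, G=teal, H=red. The other variables each still have more than one consistent value. That makes 3.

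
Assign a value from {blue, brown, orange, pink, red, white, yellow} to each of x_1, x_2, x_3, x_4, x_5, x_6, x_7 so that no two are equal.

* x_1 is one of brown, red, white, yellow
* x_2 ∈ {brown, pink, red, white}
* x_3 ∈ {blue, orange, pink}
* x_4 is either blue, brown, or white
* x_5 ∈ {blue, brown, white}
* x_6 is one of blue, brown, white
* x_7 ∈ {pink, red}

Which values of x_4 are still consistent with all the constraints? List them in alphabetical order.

Among the 7 variables, orange fits only x_3 (and all 7 values in {blue, brown, orange, pink, red, white, yellow} must be used), so x_3 = orange.
Among the 6 still-open variables, yellow fits only x_1 (and all 6 values in {blue, brown, pink, red, white, yellow} must be used), so x_1 = yellow.
x_4, x_5, x_6 share exactly the 3 values {blue, brown, white}; by pigeonhole those values go to them, so strike blue, brown, white from x_2.
No further eliminations apply; x_4 can still be any of blue, brown, white.

blue, brown, white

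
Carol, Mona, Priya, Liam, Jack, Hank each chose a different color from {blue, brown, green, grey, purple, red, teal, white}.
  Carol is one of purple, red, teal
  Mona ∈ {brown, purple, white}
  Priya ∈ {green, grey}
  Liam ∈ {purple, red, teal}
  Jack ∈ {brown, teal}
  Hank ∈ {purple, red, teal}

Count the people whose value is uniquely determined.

2

Carol, Liam, Hank share exactly the 3 values {purple, red, teal}; by pigeonhole those values go to them, so strike purple, red, teal from Mona, Jack.
That leaves Jack = brown. Strike brown from Mona.
That leaves Mona = white.
Determined: Mona=white, Jack=brown. The other people each still have more than one consistent value. That makes 2.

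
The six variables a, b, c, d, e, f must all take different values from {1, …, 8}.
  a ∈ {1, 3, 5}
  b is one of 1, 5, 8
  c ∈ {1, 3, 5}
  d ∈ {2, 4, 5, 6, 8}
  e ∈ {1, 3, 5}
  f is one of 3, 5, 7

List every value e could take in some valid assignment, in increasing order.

1, 3, 5

The 3 variables a, c, e are confined to {1, 3, 5}, which locks those values in; drop them from b, d, f.
b must be 8 (only option left). Eliminate 8 elsewhere: d.
f must be 7 (only option left).
No further eliminations apply; e can still be any of 1, 3, 5.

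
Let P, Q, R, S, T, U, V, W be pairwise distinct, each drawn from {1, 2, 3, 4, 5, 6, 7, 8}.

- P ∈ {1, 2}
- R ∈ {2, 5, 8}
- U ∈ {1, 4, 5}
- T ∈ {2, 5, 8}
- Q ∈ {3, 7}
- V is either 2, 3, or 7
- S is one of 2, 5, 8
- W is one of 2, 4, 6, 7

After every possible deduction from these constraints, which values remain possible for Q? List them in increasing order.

3, 7

The 8 variables draw from only 8 values {1, 2, 3, 4, 5, 6, 7, 8}, so each is used; only W can be 6, hence W = 6.
The 7 still-open variables together cover exactly {1, 2, 3, 4, 5, 7, 8} — 7 values for 7 variables — and 4 appears only in U's list, so U = 4.
The 6 still-open variables draw from only 6 values {1, 2, 3, 5, 7, 8}, so each is used; only P can be 1, hence P = 1.
R, S, T between them cover only {2, 5, 8} — a naked triple. Remove those values from V.
No further eliminations apply; Q can still be any of 3, 7.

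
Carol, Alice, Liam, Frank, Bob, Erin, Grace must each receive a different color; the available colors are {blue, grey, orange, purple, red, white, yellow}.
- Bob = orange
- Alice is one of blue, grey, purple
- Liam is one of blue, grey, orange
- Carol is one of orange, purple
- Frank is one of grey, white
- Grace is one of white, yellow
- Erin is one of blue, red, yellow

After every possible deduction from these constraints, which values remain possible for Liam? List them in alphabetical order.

blue, grey

Bob's domain is down to {orange}, so Bob = orange. Eliminate orange elsewhere: Carol, Liam.
Carol's domain is down to {purple}, so Carol = purple. Eliminate purple elsewhere: Alice.
Among the 5 still-open variables, red fits only Erin (and all 5 values in {blue, grey, red, white, yellow} must be used), so Erin = red.
The 4 still-open variables together cover exactly {blue, grey, white, yellow} — 4 values for 4 variables — and yellow appears only in Grace's list, so Grace = yellow.
Among the 3 still-open variables, white fits only Frank (and all 3 values in {blue, grey, white} must be used), so Frank = white.
No further eliminations apply; Liam can still be any of blue, grey.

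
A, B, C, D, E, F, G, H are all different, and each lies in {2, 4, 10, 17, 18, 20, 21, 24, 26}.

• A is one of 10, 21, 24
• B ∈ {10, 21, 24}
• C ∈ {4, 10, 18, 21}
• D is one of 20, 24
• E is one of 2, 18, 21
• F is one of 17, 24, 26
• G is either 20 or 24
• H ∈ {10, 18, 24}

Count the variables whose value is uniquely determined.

D and G share exactly the 2 values {20, 24}; by pigeonhole those values go to them, so strike 20, 24 from A, B, F, H.
A and B share exactly the 2 values {10, 21}; by pigeonhole those values go to them, so strike 10, 21 from C, E, H.
H has just one choice, so H = 18. Remove 18 from C, E.
C's domain is down to {4}, so C = 4.
E has just one choice, so E = 2.
Determined: C=4, E=2, H=18. The other variables each still have more than one consistent value. That makes 3.

3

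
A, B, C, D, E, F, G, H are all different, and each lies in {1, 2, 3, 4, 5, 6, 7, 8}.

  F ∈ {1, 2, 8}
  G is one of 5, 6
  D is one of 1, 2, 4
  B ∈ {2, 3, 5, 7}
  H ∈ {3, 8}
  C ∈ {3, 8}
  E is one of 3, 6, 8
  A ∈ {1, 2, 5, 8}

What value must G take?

The 8 variables together cover exactly {1, 2, 3, 4, 5, 6, 7, 8} — 8 values for 8 variables — and 4 appears only in D's list, so D = 4.
The 7 still-open variables draw from only 7 values {1, 2, 3, 5, 6, 7, 8}, so each is used; only B can be 7, hence B = 7.
The 2 variables C and H are confined to {3, 8}, which locks those values in; drop them from A, E, F.
E has just one choice, so E = 6. Remove 6 from G.
So G = 5.

5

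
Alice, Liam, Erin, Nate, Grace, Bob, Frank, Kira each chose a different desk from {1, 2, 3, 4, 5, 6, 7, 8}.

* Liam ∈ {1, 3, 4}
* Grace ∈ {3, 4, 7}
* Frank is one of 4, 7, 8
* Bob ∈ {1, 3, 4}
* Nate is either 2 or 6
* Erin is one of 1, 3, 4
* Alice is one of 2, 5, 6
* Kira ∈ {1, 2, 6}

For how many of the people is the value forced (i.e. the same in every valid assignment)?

The 8 variables together cover exactly {1, 2, 3, 4, 5, 6, 7, 8} — 8 values for 8 variables — and 5 appears only in Alice's list, so Alice = 5.
The 7 still-open variables together cover exactly {1, 2, 3, 4, 6, 7, 8} — 7 values for 7 variables — and 8 appears only in Frank's list, so Frank = 8.
The 6 still-open variables draw from only 6 values {1, 2, 3, 4, 6, 7}, so each is used; only Grace can be 7, hence Grace = 7.
Liam, Erin, Bob share exactly the 3 values {1, 3, 4}; by pigeonhole those values go to them, so strike 1, 3, 4 from Kira.
Determined: Alice=5, Grace=7, Frank=8. The other people each still have more than one consistent value. That makes 3.

3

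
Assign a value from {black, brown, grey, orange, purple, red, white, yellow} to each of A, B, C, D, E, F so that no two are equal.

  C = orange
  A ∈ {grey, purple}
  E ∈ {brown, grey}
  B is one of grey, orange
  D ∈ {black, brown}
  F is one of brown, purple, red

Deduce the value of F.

C has just one choice, so C = orange. Strike orange from B.
B's domain is down to {grey}, so B = grey. Strike grey from A, E.
E has just one choice, so E = brown. Strike brown from D, F.
A must be purple (only option left). Remove purple from F.
So F = red.

red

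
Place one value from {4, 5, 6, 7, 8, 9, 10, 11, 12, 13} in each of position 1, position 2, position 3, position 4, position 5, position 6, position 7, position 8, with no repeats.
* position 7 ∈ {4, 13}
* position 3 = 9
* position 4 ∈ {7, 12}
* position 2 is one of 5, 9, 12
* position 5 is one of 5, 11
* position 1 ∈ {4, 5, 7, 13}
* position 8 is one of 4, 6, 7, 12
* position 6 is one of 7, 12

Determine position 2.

5

position 3's domain is down to {9}, so position 3 = 9. So position 2 can't be 9.
The 7 still-open variables together cover exactly {4, 5, 6, 7, 11, 12, 13} — 7 values for 7 variables — and 6 appears only in position 8's list, so position 8 = 6.
The 6 still-open variables together cover exactly {4, 5, 7, 11, 12, 13} — 6 values for 6 variables — and 11 appears only in position 5's list, so position 5 = 11.
position 4 and position 6 between them cover only {7, 12} — a naked pair. Remove those values from position 1, position 2.
So position 2 = 5.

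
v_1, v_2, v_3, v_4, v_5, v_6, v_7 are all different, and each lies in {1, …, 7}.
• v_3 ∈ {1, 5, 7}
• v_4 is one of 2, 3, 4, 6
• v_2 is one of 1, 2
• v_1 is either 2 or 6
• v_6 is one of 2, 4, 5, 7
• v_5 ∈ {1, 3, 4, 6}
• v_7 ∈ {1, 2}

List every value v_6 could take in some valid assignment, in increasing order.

5, 7

v_2 and v_7 between them cover only {1, 2} — a naked pair. Remove those values from v_1, v_3, v_4, v_5, v_6.
v_1 has just one choice, so v_1 = 6. So v_4, v_5 can't be 6.
v_4 and v_5 between them cover only {3, 4} — a naked pair. Remove those values from v_6.
No further eliminations apply; v_6 can still be any of 5, 7.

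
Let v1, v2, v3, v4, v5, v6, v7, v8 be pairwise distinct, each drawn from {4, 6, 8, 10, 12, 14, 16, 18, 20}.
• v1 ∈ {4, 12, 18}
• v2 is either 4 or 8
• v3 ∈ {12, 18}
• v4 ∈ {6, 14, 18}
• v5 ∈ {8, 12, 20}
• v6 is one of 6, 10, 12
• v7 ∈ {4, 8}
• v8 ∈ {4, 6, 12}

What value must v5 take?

20

Among the 8 variables, 10 fits only v6 (and all 8 values in {4, 6, 8, 10, 12, 14, 18, 20} must be used), so v6 = 10.
Among the 7 still-open variables, 14 fits only v4 (and all 7 values in {4, 6, 8, 12, 14, 18, 20} must be used), so v4 = 14.
Among the 6 still-open variables, 6 fits only v8 (and all 6 values in {4, 6, 8, 12, 18, 20} must be used), so v8 = 6.
The 5 still-open variables together cover exactly {4, 8, 12, 18, 20} — 5 values for 5 variables — and 20 appears only in v5's list, so v5 = 20.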